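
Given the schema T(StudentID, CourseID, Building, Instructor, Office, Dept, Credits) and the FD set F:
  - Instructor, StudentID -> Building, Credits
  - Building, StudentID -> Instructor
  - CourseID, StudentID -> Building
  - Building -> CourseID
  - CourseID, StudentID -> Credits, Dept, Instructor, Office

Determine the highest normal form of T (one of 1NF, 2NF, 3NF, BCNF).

3NF

Candidate keys: {Building, StudentID}, {CourseID, StudentID}, {Instructor, StudentID}. Prime attributes: {Building, CourseID, Instructor, StudentID}.
Building -> CourseID breaks BCNF: {Building}⁺ = {Building, CourseID}, so {Building} is not a superkey.
But every attribute on its right side ({CourseID}) is prime, and the same holds for every other non-superkey FD, so 3NF still holds.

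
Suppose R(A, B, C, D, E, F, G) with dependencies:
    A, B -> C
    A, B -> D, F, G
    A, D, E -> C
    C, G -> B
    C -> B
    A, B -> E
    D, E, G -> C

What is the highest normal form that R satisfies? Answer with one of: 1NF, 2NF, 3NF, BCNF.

Candidate keys: {A, B}, {A, C}, {A, D, E}. Prime attributes: {A, B, C, D, E}.
C, G -> B breaks BCNF: {C, G}⁺ = {B, C, G}, so {C, G} is not a superkey.
Since {B} ⊆ prime attributes and every other non-superkey FD also has a prime right side, the schema is in 3NF.

3NF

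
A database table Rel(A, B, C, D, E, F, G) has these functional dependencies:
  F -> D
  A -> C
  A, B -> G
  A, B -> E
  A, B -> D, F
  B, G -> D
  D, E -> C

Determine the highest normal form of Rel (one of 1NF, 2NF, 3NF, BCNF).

Candidate key: {A, B}. Prime attributes: {A, B}.
F -> D: {F}⁺ = {D, F}, which is not all of the attributes, so the left side is not a superkey — BCNF is violated.
F -> D has non-prime {D} on the right and a non-superkey on the left, so 3NF fails.
The proper key subset {A} of {A, B} determines non-prime {C}, so the relation is not even in 2NF.

1NF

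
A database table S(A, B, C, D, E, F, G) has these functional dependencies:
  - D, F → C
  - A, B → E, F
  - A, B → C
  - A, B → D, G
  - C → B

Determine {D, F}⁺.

Start with {D, F}.
D, F → C applies; add {C} → now {C, D, F}.
C → B applies; add {B} → now {B, C, D, F}.
No further FD applies.

{B, C, D, F}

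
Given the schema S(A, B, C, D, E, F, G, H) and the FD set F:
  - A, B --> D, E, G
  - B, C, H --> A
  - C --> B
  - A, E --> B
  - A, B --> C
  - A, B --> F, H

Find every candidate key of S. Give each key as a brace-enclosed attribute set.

Closure of {A, B} is {A, B, C, D, E, F, G, H}, the whole schema; {A, B} is a candidate key.
Closure of {A, C} is {A, B, C, D, E, F, G, H}, the whole schema; {A, C} is a candidate key.
Closure of {A, E} is {A, B, C, D, E, F, G, H}, the whole schema; {A, E} is a candidate key.
Closure of {C, H} is {A, B, C, D, E, F, G, H}, the whole schema; {C, H} is a candidate key.
Any other superkey properly contains one of these, so there are no further candidate keys.

{A, B}, {A, C}, {A, E}, {C, H}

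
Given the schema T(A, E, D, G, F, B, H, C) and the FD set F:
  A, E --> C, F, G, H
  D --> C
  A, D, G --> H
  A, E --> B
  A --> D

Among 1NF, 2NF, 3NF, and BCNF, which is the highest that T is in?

1NF

Candidate key: {A, E}. Prime attributes: {A, E}.
For D --> C we have {D}⁺ = {C, D}; {D} is not a superkey, so BCNF fails.
D --> C has non-prime {C} on the right and a non-superkey on the left, so 3NF fails.
The proper key subset {A} of {A, E} determines non-prime {C, D}, so the relation is not even in 2NF.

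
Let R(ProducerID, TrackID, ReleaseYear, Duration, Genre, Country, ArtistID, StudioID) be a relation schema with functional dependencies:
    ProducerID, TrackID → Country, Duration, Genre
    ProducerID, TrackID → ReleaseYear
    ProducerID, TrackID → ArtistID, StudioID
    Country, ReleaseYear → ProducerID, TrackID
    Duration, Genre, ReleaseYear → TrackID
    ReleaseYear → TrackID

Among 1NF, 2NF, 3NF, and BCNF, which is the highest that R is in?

Candidate keys: {Country, ReleaseYear}, {ProducerID, ReleaseYear}, {ProducerID, TrackID}. Prime attributes: {Country, ProducerID, ReleaseYear, TrackID}.
For Duration, Genre, ReleaseYear → TrackID we have {Duration, Genre, ReleaseYear}⁺ = {Duration, Genre, ReleaseYear, TrackID}; {Duration, Genre, ReleaseYear} is not a superkey, so BCNF fails.
Since {TrackID} ⊆ prime attributes and every other non-superkey FD also has a prime right side, the schema is in 3NF.

3NF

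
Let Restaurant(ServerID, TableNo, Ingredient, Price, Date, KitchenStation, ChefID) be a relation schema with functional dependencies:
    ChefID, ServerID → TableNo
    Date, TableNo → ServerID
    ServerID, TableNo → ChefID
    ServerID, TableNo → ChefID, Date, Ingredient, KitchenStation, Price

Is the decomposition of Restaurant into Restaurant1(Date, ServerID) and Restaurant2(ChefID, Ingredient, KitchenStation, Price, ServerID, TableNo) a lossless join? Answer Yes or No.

The shared attributes are {ServerID} and {ServerID}⁺ = {ServerID}.
Restaurant1 ⊄ {ServerID} and Restaurant2 ⊄ {ServerID}, so the split is lossy.

No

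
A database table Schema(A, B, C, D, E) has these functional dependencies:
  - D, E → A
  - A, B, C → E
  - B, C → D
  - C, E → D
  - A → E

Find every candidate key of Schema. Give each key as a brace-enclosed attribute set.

{A, B, C}, {B, C, E}

Attributes never on any right-hand side: {B, C} — every candidate key must contain all of them.
{A, B, C}⁺ = {A, B, C, D, E}, which is every attribute, so {A, B, C} is a candidate key.
{B, C, E}⁺ = {A, B, C, D, E}, which is every attribute, so {B, C, E} is a candidate key.
These are minimal and exhaustive — every other superkey contains one of them.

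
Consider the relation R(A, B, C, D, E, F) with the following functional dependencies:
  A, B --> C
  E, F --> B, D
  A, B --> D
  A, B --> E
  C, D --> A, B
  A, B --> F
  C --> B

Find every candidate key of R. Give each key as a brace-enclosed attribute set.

{A, B} is a candidate key since {A, B}⁺ = {A, B, C, D, E, F} covers every attribute.
{A, C} is a candidate key since {A, C}⁺ = {A, B, C, D, E, F} covers every attribute.
{C, D} is a candidate key since {C, D}⁺ = {A, B, C, D, E, F} covers every attribute.
{A, E, F} is a candidate key since {A, E, F}⁺ = {A, B, C, D, E, F} covers every attribute.
{C, E, F} is a candidate key since {C, E, F}⁺ = {A, B, C, D, E, F} covers every attribute.
These are minimal and exhaustive — every other superkey contains one of them.

{A, B}, {A, C}, {A, E, F}, {C, D}, {C, E, F}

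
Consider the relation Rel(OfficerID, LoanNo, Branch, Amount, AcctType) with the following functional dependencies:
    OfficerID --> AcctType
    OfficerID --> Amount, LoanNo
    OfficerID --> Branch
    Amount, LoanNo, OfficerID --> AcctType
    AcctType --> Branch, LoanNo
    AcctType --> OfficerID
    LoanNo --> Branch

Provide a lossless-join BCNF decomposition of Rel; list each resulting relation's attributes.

Candidate keys of the original relation: {AcctType}, {OfficerID}.
{AcctType, Amount, Branch, LoanNo, OfficerID}: {LoanNo} determines {Branch, LoanNo} here but is not a superkey — split on LoanNo --> Branch, giving {Branch, LoanNo} and {AcctType, Amount, LoanNo, OfficerID}.
{Branch, LoanNo} has no BCNF violation.
{AcctType, Amount, LoanNo, OfficerID} has no BCNF violation.

{AcctType, Amount, LoanNo, OfficerID}; {Branch, LoanNo}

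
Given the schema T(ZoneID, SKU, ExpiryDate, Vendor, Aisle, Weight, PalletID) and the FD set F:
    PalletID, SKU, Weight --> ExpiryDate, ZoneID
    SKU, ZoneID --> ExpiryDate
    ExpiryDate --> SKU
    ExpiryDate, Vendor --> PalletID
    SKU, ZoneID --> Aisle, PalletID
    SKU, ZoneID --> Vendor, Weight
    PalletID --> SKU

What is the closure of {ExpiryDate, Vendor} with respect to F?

{ExpiryDate, PalletID, SKU, Vendor}

Start with {ExpiryDate, Vendor}.
ExpiryDate --> SKU applies; add {SKU} → now {ExpiryDate, SKU, Vendor}.
ExpiryDate, Vendor --> PalletID applies; add {PalletID} → now {ExpiryDate, PalletID, SKU, Vendor}.
No further FD applies.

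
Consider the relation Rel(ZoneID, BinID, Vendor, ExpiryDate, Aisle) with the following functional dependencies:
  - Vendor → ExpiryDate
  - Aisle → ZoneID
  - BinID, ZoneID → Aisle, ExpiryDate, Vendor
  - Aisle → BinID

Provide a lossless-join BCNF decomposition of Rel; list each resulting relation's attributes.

Candidate keys of the original relation: {Aisle}, {BinID, ZoneID}.
Within {Aisle, BinID, ExpiryDate, Vendor, ZoneID}: {Vendor}⁺ ∩ {Aisle, BinID, ExpiryDate, Vendor, ZoneID} = {ExpiryDate, Vendor}, not the whole set, so Vendor → ExpiryDate violates BCNF; decompose into {ExpiryDate, Vendor} and {Aisle, BinID, Vendor, ZoneID}.
{ExpiryDate, Vendor} has no BCNF violation.
{Aisle, BinID, Vendor, ZoneID} has no BCNF violation.

{Aisle, BinID, Vendor, ZoneID}; {ExpiryDate, Vendor}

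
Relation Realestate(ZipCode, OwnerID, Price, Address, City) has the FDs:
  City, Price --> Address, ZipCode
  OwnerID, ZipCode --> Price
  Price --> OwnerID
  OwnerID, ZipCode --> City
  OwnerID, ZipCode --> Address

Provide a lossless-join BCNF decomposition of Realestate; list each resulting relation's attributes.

Candidate keys of the original relation: {City, Price}, {OwnerID, ZipCode}, {Price, ZipCode}.
In {Address, City, OwnerID, Price, ZipCode}, {Price} is not a superkey ({Price}⁺ restricted to this set is {OwnerID, Price}), so split on Price --> OwnerID into {OwnerID, Price} and {Address, City, Price, ZipCode}.
{OwnerID, Price}: every determinant is a superkey — BCNF.
{Address, City, Price, ZipCode}: every determinant is a superkey — BCNF.

{Address, City, Price, ZipCode}; {OwnerID, Price}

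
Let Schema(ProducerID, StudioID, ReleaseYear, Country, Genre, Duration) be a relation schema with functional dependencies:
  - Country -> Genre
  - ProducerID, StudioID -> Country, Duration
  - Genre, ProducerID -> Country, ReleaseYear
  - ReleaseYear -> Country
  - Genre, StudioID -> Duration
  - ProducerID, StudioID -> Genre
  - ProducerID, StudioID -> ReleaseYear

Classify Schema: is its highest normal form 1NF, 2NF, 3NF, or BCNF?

2NF

Candidate key: {ProducerID, StudioID}. Prime attributes: {ProducerID, StudioID}.
Country -> Genre: {Country}⁺ = {Country, Genre}, which is not all of the attributes, so the left side is not a superkey — BCNF is violated.
Because {Genre} is non-prime and the left side of Country -> Genre is not a superkey, the relation is not in 3NF.
Checking every proper subset of each key, none determines a non-prime attribute — 2NF is satisfied.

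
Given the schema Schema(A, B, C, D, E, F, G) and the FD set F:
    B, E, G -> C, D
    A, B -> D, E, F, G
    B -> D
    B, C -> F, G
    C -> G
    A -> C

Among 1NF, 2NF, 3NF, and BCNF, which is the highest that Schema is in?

Candidate key: {A, B}. Prime attributes: {A, B}.
For B, E, G -> C, D we have {B, E, G}⁺ = {B, C, D, E, F, G}; {B, E, G} is not a superkey, so BCNF fails.
B, E, G -> C, D determines the non-prime attributes {C, D} from a non-superkey — 3NF is violated.
Since {A} ⊂ {A, B} and {A}⁺ ⊇ {C, G} with {C, G} non-prime, there is a partial dependency; 2NF fails.

1NF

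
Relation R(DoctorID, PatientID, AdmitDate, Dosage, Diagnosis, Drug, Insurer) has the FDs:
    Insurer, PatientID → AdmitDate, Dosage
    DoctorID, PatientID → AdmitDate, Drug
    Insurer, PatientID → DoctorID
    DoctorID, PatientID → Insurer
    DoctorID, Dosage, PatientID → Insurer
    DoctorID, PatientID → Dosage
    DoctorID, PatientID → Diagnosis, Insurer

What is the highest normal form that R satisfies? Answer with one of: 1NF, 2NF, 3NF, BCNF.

Candidate keys: {DoctorID, PatientID}, {Insurer, PatientID}. Prime attributes: {DoctorID, Insurer, PatientID}.
The left-hand side of every FD is a superkey, so BCNF is satisfied.

BCNF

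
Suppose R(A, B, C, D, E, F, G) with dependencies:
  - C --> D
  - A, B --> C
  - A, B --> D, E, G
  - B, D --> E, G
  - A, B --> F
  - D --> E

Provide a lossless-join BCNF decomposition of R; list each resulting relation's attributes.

Candidate key of the original relation: {A, B}.
In {A, B, C, D, E, F, G}, {C} is not a superkey ({C}⁺ restricted to this set is {C, D, E}), so split on C --> D, E into {C, D, E} and {A, B, C, F, G}.
In {C, D, E}, {D} is not a superkey ({D}⁺ restricted to this set is {D, E}), so split on D --> E into {D, E} and {C, D}.
{D, E} is in BCNF.
{C, D} is in BCNF.
In {A, B, C, F, G}, {B, C} is not a superkey ({B, C}⁺ restricted to this set is {B, C, G}), so split on B, C --> G into {B, C, G} and {A, B, C, F}.
{B, C, G} is in BCNF.
{A, B, C, F} is in BCNF.

{A, B, C, F}; {B, C, G}; {C, D}; {D, E}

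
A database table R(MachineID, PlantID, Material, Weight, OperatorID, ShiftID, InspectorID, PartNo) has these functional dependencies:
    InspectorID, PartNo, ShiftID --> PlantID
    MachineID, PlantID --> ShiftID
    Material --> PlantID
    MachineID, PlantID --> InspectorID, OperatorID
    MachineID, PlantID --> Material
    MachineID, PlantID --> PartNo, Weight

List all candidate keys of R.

{InspectorID, MachineID, PartNo, ShiftID}, {MachineID, Material}, {MachineID, PlantID}

No FD produces {MachineID}, so it must be in every candidate key.
{MachineID, Material}⁺ = {InspectorID, MachineID, Material, OperatorID, PartNo, PlantID, ShiftID, Weight}, which is every attribute, so {MachineID, Material} is a candidate key.
{MachineID, PlantID}⁺ = {InspectorID, MachineID, Material, OperatorID, PartNo, PlantID, ShiftID, Weight}, which is every attribute, so {MachineID, PlantID} is a candidate key.
{InspectorID, MachineID, PartNo, ShiftID}⁺ = {InspectorID, MachineID, Material, OperatorID, PartNo, PlantID, ShiftID, Weight}, which is every attribute, so {InspectorID, MachineID, PartNo, ShiftID} is a candidate key.
No proper subset of any of these is a key, and no other minimal superkey exists.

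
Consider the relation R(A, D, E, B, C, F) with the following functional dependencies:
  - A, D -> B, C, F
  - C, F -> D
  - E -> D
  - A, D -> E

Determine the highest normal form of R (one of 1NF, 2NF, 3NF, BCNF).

Candidate keys: {A, C, F}, {A, D}, {A, E}. Prime attributes: {A, C, D, E, F}.
For C, F -> D we have {C, F}⁺ = {C, D, F}; {C, F} is not a superkey, so BCNF fails.
Since {D} ⊆ prime attributes and every other non-superkey FD also has a prime right side, the schema is in 3NF.

3NF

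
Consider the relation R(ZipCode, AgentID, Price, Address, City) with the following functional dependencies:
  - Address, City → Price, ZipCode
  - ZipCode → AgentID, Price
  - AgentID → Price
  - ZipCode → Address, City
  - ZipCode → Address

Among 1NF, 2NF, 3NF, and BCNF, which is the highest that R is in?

2NF

Candidate keys: {Address, City}, {ZipCode}. Prime attributes: {Address, City, ZipCode}.
AgentID → Price breaks BCNF: {AgentID}⁺ = {AgentID, Price}, so {AgentID} is not a superkey.
AgentID → Price determines the non-prime attribute {Price} from a non-superkey — 3NF is violated.
No non-prime attribute depends on a proper subset of any candidate key, so 2NF holds.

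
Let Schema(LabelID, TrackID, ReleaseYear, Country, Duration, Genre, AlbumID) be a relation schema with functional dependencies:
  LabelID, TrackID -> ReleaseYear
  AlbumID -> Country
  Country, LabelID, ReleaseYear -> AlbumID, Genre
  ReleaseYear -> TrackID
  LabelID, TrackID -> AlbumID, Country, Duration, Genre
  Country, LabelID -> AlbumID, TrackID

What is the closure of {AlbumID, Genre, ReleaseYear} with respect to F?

Start with {AlbumID, Genre, ReleaseYear}.
AlbumID -> Country applies; add {Country} → now {AlbumID, Country, Genre, ReleaseYear}.
ReleaseYear -> TrackID applies; add {TrackID} → now {AlbumID, Country, Genre, ReleaseYear, TrackID}.
No further FD applies.

{AlbumID, Country, Genre, ReleaseYear, TrackID}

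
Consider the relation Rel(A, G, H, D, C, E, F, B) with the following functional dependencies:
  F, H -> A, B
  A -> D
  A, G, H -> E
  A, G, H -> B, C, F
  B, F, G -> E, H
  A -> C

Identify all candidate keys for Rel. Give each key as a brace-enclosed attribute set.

{A, G, H}, {B, F, G}, {F, G, H}

{G} never appears on the right of any FD, so every key must include it.
{A, G, H}⁺ = {A, B, C, D, E, F, G, H} — all of the relation — so {A, G, H} is a candidate key.
{B, F, G}⁺ = {A, B, C, D, E, F, G, H} — all of the relation — so {B, F, G} is a candidate key.
{F, G, H}⁺ = {A, B, C, D, E, F, G, H} — all of the relation — so {F, G, H} is a candidate key.
Any other superkey properly contains one of these, so there are no further candidate keys.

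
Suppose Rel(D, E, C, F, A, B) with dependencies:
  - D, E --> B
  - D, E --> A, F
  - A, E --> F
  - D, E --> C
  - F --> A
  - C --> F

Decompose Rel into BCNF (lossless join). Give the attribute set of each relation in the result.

Candidate key of the original relation: {D, E}.
{A, B, C, D, E, F}: {A, E} determines {A, E, F} here but is not a superkey — split on A, E --> F, giving {A, E, F} and {A, B, C, D, E}.
{A, E, F}: {F} determines {A, F} here but is not a superkey — split on F --> A, giving {A, F} and {E, F}.
{A, F}: every determinant is a superkey — BCNF.
{E, F}: every determinant is a superkey — BCNF.
{A, B, C, D, E}: {C} determines {A, C} here but is not a superkey — split on C --> A, giving {A, C} and {B, C, D, E}.
{A, C}: every determinant is a superkey — BCNF.
{B, C, D, E}: every determinant is a superkey — BCNF.

{A, C}; {A, F}; {B, C, D, E}; {E, F}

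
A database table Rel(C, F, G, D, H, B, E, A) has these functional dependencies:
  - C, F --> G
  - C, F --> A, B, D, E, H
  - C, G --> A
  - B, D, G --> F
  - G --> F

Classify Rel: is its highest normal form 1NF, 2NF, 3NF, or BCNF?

Candidate keys: {C, F}, {C, G}. Prime attributes: {C, F, G}.
B, D, G --> F: {B, D, G}⁺ = {B, D, F, G}, which is not all of the attributes, so the left side is not a superkey — BCNF is violated.
Since {F} ⊆ prime attributes and every other non-superkey FD also has a prime right side, the schema is in 3NF.

3NF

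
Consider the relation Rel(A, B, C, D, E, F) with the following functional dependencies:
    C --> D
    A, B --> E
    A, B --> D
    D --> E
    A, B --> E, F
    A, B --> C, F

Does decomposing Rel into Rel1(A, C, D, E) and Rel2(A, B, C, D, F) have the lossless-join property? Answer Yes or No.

Yes

The shared attributes are {A, C, D} and {A, C, D}⁺ = {A, C, D, E}.
Since Rel1 ⊆ {A, C, D, E}, the intersection is a superkey of Rel1; the decomposition is lossless.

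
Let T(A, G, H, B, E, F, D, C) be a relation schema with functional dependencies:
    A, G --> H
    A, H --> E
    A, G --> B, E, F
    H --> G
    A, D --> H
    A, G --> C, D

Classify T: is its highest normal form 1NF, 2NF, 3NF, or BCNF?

3NF

Candidate keys: {A, D}, {A, G}, {A, H}. Prime attributes: {A, D, G, H}.
For H --> G we have {H}⁺ = {G, H}; {H} is not a superkey, so BCNF fails.
Its right-hand attributes {G} are all prime, as are those of every other non-superkey FD — the relation is in 3NF.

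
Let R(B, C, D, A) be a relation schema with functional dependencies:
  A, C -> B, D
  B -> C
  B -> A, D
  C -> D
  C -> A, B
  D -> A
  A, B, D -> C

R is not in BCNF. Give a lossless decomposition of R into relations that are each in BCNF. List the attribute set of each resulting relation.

Candidate keys of the original relation: {B}, {C}.
In {A, B, C, D}, {D} is not a superkey ({D}⁺ restricted to this set is {A, D}), so split on D -> A into {A, D} and {B, C, D}.
{A, D}: every determinant is a superkey — BCNF.
{B, C, D}: every determinant is a superkey — BCNF.

{A, D}; {B, C, D}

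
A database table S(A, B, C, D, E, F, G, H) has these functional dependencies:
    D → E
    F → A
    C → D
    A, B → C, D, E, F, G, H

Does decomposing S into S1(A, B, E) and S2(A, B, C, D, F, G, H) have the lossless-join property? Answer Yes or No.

The shared attributes are {A, B} and {A, B}⁺ = {A, B, C, D, E, F, G, H}.
S1 is contained in that closure, so S1 ∩ S2 → S1 holds and the join is lossless.

Yes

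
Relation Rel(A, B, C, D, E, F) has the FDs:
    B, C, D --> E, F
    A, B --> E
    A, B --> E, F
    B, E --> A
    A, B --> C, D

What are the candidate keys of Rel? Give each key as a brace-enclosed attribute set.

No FD produces {B}, so it must be in every candidate key.
{A, B}⁺ = {A, B, C, D, E, F}, which is every attribute, so {A, B} is a candidate key.
{B, E}⁺ = {A, B, C, D, E, F}, which is every attribute, so {B, E} is a candidate key.
{B, C, D}⁺ = {A, B, C, D, E, F}, which is every attribute, so {B, C, D} is a candidate key.
No proper subset of any of these is a key, and no other minimal superkey exists.

{A, B}, {B, C, D}, {B, E}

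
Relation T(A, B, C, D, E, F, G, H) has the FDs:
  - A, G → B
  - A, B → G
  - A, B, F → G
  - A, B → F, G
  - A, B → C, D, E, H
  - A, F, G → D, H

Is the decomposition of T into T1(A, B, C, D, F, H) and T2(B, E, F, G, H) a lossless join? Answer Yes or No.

No

The shared attributes are {B, F, H} and {B, F, H}⁺ = {B, F, H}.
T1 ⊄ {B, F, H} and T2 ⊄ {B, F, H}, so the split is lossy.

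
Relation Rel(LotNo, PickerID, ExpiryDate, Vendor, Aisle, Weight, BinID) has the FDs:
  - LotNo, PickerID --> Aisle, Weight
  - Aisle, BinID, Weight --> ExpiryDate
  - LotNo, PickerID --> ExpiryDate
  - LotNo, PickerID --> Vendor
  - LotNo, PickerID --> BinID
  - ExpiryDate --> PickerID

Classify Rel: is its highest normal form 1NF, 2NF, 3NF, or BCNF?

3NF

Candidate keys: {Aisle, BinID, LotNo, Weight}, {ExpiryDate, LotNo}, {LotNo, PickerID}. Prime attributes: {Aisle, BinID, ExpiryDate, LotNo, PickerID, Weight}.
For Aisle, BinID, Weight --> ExpiryDate we have {Aisle, BinID, Weight}⁺ = {Aisle, BinID, ExpiryDate, PickerID, Weight}; {Aisle, BinID, Weight} is not a superkey, so BCNF fails.
But every attribute on its right side ({ExpiryDate}) is prime, and the same holds for every other non-superkey FD, so 3NF still holds.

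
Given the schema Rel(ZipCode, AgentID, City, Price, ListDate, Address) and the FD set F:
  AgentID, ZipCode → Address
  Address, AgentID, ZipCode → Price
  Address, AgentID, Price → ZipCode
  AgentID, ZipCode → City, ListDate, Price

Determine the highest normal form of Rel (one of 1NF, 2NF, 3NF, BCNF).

BCNF

Candidate keys: {Address, AgentID, Price}, {AgentID, ZipCode}. Prime attributes: {Address, AgentID, Price, ZipCode}.
Each dependency's left side is a superkey — BCNF holds.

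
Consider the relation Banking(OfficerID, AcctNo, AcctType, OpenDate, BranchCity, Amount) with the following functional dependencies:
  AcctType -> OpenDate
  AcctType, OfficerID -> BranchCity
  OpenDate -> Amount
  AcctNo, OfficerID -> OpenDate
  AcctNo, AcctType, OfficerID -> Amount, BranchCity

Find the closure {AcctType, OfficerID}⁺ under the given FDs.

Start with {AcctType, OfficerID}.
AcctType -> OpenDate applies; add {OpenDate} → now {AcctType, OfficerID, OpenDate}.
AcctType, OfficerID -> BranchCity applies; add {BranchCity} → now {AcctType, BranchCity, OfficerID, OpenDate}.
OpenDate -> Amount applies; add {Amount} → now {AcctType, Amount, BranchCity, OfficerID, OpenDate}.
No further FD applies.

{AcctType, Amount, BranchCity, OfficerID, OpenDate}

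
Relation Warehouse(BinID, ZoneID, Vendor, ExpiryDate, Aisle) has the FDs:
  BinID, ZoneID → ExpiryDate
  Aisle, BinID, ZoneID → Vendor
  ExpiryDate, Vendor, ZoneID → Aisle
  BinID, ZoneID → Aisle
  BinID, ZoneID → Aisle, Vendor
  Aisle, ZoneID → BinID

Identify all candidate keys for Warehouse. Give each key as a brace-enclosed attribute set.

{ZoneID} never appears on the right of any FD, so every key must include it.
{Aisle, ZoneID}⁺ = {Aisle, BinID, ExpiryDate, Vendor, ZoneID}, which is every attribute, so {Aisle, ZoneID} is a candidate key.
{BinID, ZoneID}⁺ = {Aisle, BinID, ExpiryDate, Vendor, ZoneID}, which is every attribute, so {BinID, ZoneID} is a candidate key.
{ExpiryDate, Vendor, ZoneID}⁺ = {Aisle, BinID, ExpiryDate, Vendor, ZoneID}, which is every attribute, so {ExpiryDate, Vendor, ZoneID} is a candidate key.
These are minimal and exhaustive — every other superkey contains one of them.

{Aisle, ZoneID}, {BinID, ZoneID}, {ExpiryDate, Vendor, ZoneID}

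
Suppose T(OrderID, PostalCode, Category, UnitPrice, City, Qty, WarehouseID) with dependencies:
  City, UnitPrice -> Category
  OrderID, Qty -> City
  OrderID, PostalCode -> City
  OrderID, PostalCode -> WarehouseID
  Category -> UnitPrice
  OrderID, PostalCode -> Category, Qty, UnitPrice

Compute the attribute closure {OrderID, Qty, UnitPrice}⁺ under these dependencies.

Start with {OrderID, Qty, UnitPrice}.
OrderID, Qty -> City applies; add {City} → now {City, OrderID, Qty, UnitPrice}.
City, UnitPrice -> Category applies; add {Category} → now {Category, City, OrderID, Qty, UnitPrice}.
No further FD applies.

{Category, City, OrderID, Qty, UnitPrice}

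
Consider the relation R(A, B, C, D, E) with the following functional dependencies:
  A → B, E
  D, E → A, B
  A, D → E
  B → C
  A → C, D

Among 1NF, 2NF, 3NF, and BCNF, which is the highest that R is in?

2NF

Candidate keys: {A}, {D, E}. Prime attributes: {A, D, E}.
B → C breaks BCNF: {B}⁺ = {B, C}, so {B} is not a superkey.
B → C determines the non-prime attribute {C} from a non-superkey — 3NF is violated.
No non-prime attribute depends on a proper subset of any candidate key, so 2NF holds.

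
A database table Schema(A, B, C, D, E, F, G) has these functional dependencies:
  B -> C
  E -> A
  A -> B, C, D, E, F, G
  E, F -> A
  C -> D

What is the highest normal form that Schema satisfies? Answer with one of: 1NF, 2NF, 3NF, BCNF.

2NF

Candidate keys: {A}, {E}. Prime attributes: {A, E}.
B -> C breaks BCNF: {B}⁺ = {B, C, D}, so {B} is not a superkey.
B -> C has non-prime {C} on the right and a non-superkey on the left, so 3NF fails.
All keys have size 1, which rules out partial dependencies — 2NF is satisfied.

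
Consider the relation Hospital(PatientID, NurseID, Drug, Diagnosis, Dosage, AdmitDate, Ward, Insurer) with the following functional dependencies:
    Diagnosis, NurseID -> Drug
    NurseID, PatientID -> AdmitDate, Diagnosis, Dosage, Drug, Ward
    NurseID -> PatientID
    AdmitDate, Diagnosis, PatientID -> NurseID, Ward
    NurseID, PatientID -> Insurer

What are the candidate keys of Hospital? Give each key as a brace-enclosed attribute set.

{AdmitDate, Diagnosis, PatientID}, {NurseID}

{NurseID}⁺ = {AdmitDate, Diagnosis, Dosage, Drug, Insurer, NurseID, PatientID, Ward}, which is every attribute, so {NurseID} is a candidate key.
{AdmitDate, Diagnosis, PatientID}⁺ = {AdmitDate, Diagnosis, Dosage, Drug, Insurer, NurseID, PatientID, Ward}, which is every attribute, so {AdmitDate, Diagnosis, PatientID} is a candidate key.
Any other superkey properly contains one of these, so there are no further candidate keys.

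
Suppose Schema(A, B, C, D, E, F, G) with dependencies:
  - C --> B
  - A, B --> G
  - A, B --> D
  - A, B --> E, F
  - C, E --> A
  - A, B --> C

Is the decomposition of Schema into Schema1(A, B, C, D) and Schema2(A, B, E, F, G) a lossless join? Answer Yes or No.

Yes

The shared attributes are {A, B} and {A, B}⁺ = {A, B, C, D, E, F, G}.
This includes all of Schema1, so the common attributes are a superkey of Schema1 — the join is lossless.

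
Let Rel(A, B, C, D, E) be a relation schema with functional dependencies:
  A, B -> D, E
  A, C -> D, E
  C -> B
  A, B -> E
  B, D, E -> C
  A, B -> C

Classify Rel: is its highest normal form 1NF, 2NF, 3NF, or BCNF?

3NF

Candidate keys: {A, B}, {A, C}. Prime attributes: {A, B, C}.
For C -> B we have {C}⁺ = {B, C}; {C} is not a superkey, so BCNF fails.
Its right-hand attributes {B} are all prime, as are those of every other non-superkey FD — the relation is in 3NF.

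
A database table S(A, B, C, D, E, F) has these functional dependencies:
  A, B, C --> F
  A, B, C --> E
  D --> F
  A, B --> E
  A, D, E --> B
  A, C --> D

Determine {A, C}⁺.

Start with {A, C}.
A, C --> D applies; add {D} → now {A, C, D}.
D --> F applies; add {F} → now {A, C, D, F}.
No further FD applies.

{A, C, D, F}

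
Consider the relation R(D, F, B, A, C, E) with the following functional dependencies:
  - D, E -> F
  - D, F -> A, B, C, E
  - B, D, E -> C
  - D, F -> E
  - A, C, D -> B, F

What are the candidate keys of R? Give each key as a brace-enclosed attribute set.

{D} never appears on the right of any FD, so every key must include it.
Closure of {D, E} is {A, B, C, D, E, F}, the whole schema; {D, E} is a candidate key.
Closure of {D, F} is {A, B, C, D, E, F}, the whole schema; {D, F} is a candidate key.
Closure of {A, C, D} is {A, B, C, D, E, F}, the whole schema; {A, C, D} is a candidate key.
Any other superkey properly contains one of these, so there are no further candidate keys.

{A, C, D}, {D, E}, {D, F}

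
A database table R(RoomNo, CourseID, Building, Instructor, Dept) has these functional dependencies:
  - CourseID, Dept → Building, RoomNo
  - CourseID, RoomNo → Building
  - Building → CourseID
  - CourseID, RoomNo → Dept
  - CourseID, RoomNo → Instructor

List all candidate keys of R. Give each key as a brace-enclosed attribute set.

{Building, Dept}⁺ = {Building, CourseID, Dept, Instructor, RoomNo}, which is every attribute, so {Building, Dept} is a candidate key.
{Building, RoomNo}⁺ = {Building, CourseID, Dept, Instructor, RoomNo}, which is every attribute, so {Building, RoomNo} is a candidate key.
{CourseID, Dept}⁺ = {Building, CourseID, Dept, Instructor, RoomNo}, which is every attribute, so {CourseID, Dept} is a candidate key.
{CourseID, RoomNo}⁺ = {Building, CourseID, Dept, Instructor, RoomNo}, which is every attribute, so {CourseID, RoomNo} is a candidate key.
No proper subset of any of these is a key, and no other minimal superkey exists.

{Building, Dept}, {Building, RoomNo}, {CourseID, Dept}, {CourseID, RoomNo}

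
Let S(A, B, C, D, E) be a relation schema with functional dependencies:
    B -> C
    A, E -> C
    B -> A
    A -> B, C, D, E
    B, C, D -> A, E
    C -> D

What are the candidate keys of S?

{A} is a candidate key since {A}⁺ = {A, B, C, D, E} covers every attribute.
{B} is a candidate key since {B}⁺ = {A, B, C, D, E} covers every attribute.
Any other superkey properly contains one of these, so there are no further candidate keys.

{A}, {B}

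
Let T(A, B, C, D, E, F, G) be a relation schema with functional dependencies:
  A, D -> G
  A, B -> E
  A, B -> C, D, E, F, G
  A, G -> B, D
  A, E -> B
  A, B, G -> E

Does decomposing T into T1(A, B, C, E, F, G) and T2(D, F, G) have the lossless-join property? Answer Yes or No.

The shared attributes are {F, G} and {F, G}⁺ = {F, G}.
The closure covers neither T1 nor T2 entirely; the join is not lossless.

No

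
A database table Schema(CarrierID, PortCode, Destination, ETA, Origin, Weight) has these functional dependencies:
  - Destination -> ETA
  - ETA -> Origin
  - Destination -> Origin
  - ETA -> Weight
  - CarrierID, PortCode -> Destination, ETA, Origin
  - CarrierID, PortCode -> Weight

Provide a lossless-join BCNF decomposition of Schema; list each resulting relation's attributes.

Candidate key of the original relation: {CarrierID, PortCode}.
{CarrierID, Destination, ETA, Origin, PortCode, Weight}: {Destination} determines {Destination, ETA, Origin, Weight} here but is not a superkey — split on Destination -> ETA, Origin, Weight, giving {Destination, ETA, Origin, Weight} and {CarrierID, Destination, PortCode}.
{Destination, ETA, Origin, Weight}: {ETA} determines {ETA, Origin, Weight} here but is not a superkey — split on ETA -> Origin, Weight, giving {ETA, Origin, Weight} and {Destination, ETA}.
{ETA, Origin, Weight}: every determinant is a superkey — BCNF.
{Destination, ETA}: every determinant is a superkey — BCNF.
{CarrierID, Destination, PortCode}: every determinant is a superkey — BCNF.

{CarrierID, Destination, PortCode}; {Destination, ETA}; {ETA, Origin, Weight}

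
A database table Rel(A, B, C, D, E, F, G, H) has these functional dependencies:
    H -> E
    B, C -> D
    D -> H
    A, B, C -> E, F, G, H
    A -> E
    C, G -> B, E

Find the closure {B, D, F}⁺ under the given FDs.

{B, D, E, F, H}

Start with {B, D, F}.
D -> H applies; add {H} → now {B, D, F, H}.
H -> E applies; add {E} → now {B, D, E, F, H}.
No further FD applies.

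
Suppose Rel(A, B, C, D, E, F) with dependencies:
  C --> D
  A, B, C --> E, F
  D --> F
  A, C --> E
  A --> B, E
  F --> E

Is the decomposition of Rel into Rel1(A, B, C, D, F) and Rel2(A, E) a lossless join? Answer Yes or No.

Yes

Rel1 ∩ Rel2 = {A}; its closure under F is {A, B, E}.
Since Rel2 ⊆ {A, B, E}, the intersection is a superkey of Rel2; the decomposition is lossless.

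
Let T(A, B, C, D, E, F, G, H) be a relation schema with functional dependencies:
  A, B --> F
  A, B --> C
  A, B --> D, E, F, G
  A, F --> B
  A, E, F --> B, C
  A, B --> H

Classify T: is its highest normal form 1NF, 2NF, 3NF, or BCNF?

BCNF

Candidate keys: {A, B}, {A, F}. Prime attributes: {A, B, F}.
Each dependency's left side is a superkey — BCNF holds.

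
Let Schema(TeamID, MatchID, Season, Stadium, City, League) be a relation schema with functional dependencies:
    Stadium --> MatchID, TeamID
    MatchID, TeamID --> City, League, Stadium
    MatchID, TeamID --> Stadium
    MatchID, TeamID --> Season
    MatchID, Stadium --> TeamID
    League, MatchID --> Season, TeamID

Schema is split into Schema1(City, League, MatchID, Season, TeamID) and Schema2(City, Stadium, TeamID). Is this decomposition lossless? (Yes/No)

The shared attributes are {City, TeamID} and {City, TeamID}⁺ = {City, TeamID}.
Neither Schema1 nor Schema2 is contained in that closure, so the decomposition is lossy.

No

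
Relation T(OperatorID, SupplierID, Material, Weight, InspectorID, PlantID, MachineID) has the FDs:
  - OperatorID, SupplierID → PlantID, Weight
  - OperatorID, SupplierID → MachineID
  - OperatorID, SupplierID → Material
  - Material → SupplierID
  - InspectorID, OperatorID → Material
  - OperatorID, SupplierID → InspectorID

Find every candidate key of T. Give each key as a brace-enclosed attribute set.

Attributes never on any right-hand side: {OperatorID} — every candidate key must contain it.
{InspectorID, OperatorID}⁺ = {InspectorID, MachineID, Material, OperatorID, PlantID, SupplierID, Weight} — all of the relation — so {InspectorID, OperatorID} is a candidate key.
{Material, OperatorID}⁺ = {InspectorID, MachineID, Material, OperatorID, PlantID, SupplierID, Weight} — all of the relation — so {Material, OperatorID} is a candidate key.
{OperatorID, SupplierID}⁺ = {InspectorID, MachineID, Material, OperatorID, PlantID, SupplierID, Weight} — all of the relation — so {OperatorID, SupplierID} is a candidate key.
These are minimal and exhaustive — every other superkey contains one of them.

{InspectorID, OperatorID}, {Material, OperatorID}, {OperatorID, SupplierID}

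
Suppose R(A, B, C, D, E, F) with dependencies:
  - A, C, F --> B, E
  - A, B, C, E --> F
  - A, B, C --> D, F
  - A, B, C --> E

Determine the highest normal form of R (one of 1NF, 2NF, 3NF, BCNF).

Candidate keys: {A, B, C}, {A, C, F}. Prime attributes: {A, B, C, F}.
Each dependency's left side is a superkey — BCNF holds.

BCNF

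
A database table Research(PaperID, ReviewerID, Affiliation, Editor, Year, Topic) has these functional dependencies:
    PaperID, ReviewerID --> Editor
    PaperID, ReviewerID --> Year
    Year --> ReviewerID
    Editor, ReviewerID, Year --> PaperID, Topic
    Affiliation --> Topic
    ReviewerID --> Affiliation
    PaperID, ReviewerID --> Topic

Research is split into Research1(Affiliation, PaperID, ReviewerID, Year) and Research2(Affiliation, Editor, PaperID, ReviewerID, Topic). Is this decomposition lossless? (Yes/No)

Research1 ∩ Research2 = {Affiliation, PaperID, ReviewerID}; its closure under F is {Affiliation, Editor, PaperID, ReviewerID, Topic, Year}.
Research1 is contained in that closure, so Research1 ∩ Research2 --> Research1 holds and the join is lossless.

Yes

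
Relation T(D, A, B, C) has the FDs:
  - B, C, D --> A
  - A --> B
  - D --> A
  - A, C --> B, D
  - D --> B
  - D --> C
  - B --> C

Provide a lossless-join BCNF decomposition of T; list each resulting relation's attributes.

Candidate keys of the original relation: {A}, {D}.
Within {A, B, C, D}: {B}⁺ ∩ {A, B, C, D} = {B, C}, not the whole set, so B --> C violates BCNF; decompose into {B, C} and {A, B, D}.
{B, C}: every determinant is a superkey — BCNF.
{A, B, D}: every determinant is a superkey — BCNF.

{A, B, D}; {B, C}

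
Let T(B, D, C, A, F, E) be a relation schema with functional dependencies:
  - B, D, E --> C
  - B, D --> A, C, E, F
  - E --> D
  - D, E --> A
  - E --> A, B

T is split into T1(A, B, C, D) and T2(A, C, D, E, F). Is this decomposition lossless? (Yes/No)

No

The shared attributes are {A, C, D} and {A, C, D}⁺ = {A, C, D}.
Neither T1 nor T2 is contained in that closure, so the decomposition is lossy.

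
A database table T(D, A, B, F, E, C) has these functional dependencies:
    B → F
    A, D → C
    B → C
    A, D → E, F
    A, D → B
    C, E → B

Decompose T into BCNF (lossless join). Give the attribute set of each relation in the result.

{A, B, D, E}; {B, C, F}

Candidate key of the original relation: {A, D}.
{A, B, C, D, E, F}: {B} determines {B, C, F} here but is not a superkey — split on B → C, F, giving {B, C, F} and {A, B, D, E}.
{B, C, F} is in BCNF.
{A, B, D, E} is in BCNF.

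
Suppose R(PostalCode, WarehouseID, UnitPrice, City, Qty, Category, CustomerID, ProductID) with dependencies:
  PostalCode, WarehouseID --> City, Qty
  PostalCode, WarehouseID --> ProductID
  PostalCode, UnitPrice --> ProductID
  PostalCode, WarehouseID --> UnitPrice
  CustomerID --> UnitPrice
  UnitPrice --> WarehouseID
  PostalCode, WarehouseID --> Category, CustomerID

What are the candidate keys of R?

{CustomerID, PostalCode}, {PostalCode, UnitPrice}, {PostalCode, WarehouseID}

No FD produces {PostalCode}, so it must be in every candidate key.
{CustomerID, PostalCode}⁺ = {Category, City, CustomerID, PostalCode, ProductID, Qty, UnitPrice, WarehouseID} — all of the relation — so {CustomerID, PostalCode} is a candidate key.
{PostalCode, UnitPrice}⁺ = {Category, City, CustomerID, PostalCode, ProductID, Qty, UnitPrice, WarehouseID} — all of the relation — so {PostalCode, UnitPrice} is a candidate key.
{PostalCode, WarehouseID}⁺ = {Category, City, CustomerID, PostalCode, ProductID, Qty, UnitPrice, WarehouseID} — all of the relation — so {PostalCode, WarehouseID} is a candidate key.
These are minimal and exhaustive — every other superkey contains one of them.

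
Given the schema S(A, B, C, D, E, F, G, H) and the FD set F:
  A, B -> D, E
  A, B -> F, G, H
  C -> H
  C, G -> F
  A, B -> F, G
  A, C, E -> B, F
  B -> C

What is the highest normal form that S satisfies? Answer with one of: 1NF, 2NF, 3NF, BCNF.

Candidate keys: {A, B}, {A, C, E}. Prime attributes: {A, B, C, E}.
C -> H breaks BCNF: {C}⁺ = {C, H}, so {C} is not a superkey.
C -> H determines the non-prime attribute {H} from a non-superkey — 3NF is violated.
{B} is a proper subset of the key {A, B}, and {B}⁺ contains the non-prime attribute {H} — a partial dependency, so 2NF is violated.

1NF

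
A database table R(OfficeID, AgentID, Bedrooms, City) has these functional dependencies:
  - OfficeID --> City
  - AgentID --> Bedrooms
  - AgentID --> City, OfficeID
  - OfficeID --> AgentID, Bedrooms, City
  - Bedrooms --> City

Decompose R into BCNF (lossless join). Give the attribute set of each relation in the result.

{AgentID, Bedrooms, OfficeID}; {Bedrooms, City}

Candidate keys of the original relation: {AgentID}, {OfficeID}.
{AgentID, Bedrooms, City, OfficeID}: {Bedrooms} determines {Bedrooms, City} here but is not a superkey — split on Bedrooms --> City, giving {Bedrooms, City} and {AgentID, Bedrooms, OfficeID}.
{Bedrooms, City} has no BCNF violation.
{AgentID, Bedrooms, OfficeID} has no BCNF violation.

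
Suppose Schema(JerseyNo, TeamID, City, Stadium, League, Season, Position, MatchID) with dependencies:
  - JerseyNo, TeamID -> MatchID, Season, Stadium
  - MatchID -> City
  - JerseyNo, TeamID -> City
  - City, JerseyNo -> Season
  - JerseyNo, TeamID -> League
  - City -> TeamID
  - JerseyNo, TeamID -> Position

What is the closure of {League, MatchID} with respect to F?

Start with {League, MatchID}.
MatchID -> City applies; add {City} → now {City, League, MatchID}.
City -> TeamID applies; add {TeamID} → now {City, League, MatchID, TeamID}.
No further FD applies.

{City, League, MatchID, TeamID}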